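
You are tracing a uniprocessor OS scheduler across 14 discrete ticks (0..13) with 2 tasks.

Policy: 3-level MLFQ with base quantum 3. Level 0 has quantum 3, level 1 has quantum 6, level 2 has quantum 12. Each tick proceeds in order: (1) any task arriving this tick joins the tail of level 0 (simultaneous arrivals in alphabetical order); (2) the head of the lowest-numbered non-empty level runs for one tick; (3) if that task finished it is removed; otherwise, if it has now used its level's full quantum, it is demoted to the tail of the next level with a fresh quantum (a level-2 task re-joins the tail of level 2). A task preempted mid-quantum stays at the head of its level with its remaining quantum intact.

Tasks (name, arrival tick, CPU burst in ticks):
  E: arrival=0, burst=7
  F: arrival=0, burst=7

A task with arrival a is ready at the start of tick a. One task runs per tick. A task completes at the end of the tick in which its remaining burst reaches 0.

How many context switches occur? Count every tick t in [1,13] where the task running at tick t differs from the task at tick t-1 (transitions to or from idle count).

t=0: L0/L1/L2 = EF/-/- → run E
t=1: L0/L1/L2 = EF/-/- → run E
t=2: L0/L1/L2 = EF/-/- → run E
t=3: L0/L1/L2 = F/E/- → run F
t=4: L0/L1/L2 = F/E/- → run F
t=5: L0/L1/L2 = F/E/- → run F
t=6: L0/L1/L2 = -/EF/- → run E
t=7: L0/L1/L2 = -/EF/- → run E
t=8: L0/L1/L2 = -/EF/- → run E
t=9: L0/L1/L2 = -/EF/- → run E
t=10: L0/L1/L2 = -/F/- → run F
t=11: L0/L1/L2 = -/F/- → run F
t=12: L0/L1/L2 = -/F/- → run F
t=13: L0/L1/L2 = -/F/- → run F

context switches = 3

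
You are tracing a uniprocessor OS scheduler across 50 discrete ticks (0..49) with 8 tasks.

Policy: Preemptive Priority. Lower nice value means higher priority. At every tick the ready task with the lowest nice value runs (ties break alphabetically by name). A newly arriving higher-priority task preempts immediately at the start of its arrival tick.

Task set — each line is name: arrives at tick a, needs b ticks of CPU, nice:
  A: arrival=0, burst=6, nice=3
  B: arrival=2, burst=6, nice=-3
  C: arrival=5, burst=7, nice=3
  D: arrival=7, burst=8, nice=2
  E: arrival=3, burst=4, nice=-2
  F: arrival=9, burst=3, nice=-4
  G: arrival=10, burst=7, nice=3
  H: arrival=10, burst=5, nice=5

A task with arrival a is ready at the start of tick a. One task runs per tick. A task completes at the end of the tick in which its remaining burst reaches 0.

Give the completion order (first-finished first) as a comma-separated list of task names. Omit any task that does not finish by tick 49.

completion order = B, F, E, D, A, C, G, H

t=0: ready={A} → run A
t=1: ready={A} → run A
t=2: ready={A,B} → run B
t=3: ready={A,B,E} → run B
t=4: ready={A,B,E} → run B
t=5: ready={A,B,C,E} → run B
t=6: ready={A,B,C,E} → run B
t=7: ready={A,B,C,D,E} → run B
t=8: ready={A,C,D,E} → run E
t=9: ready={A,C,D,E,F} → run F
t=10: ready={A,C,D,E,F,G,H} → run F
t=11: ready={A,C,D,E,F,G,H} → run F
t=12: ready={A,C,D,E,G,H} → run E
t=13: ready={A,C,D,E,G,H} → run E
t=14: ready={A,C,D,E,G,H} → run E
t=15: ready={A,C,D,G,H} → run D
t=16: ready={A,C,D,G,H} → run D
t=17: ready={A,C,D,G,H} → run D
t=18: ready={A,C,D,G,H} → run D
t=19: ready={A,C,D,G,H} → run D
t=20: ready={A,C,D,G,H} → run D
t=21: ready={A,C,D,G,H} → run D
t=22: ready={A,C,D,G,H} → run D
t=23: ready={A,C,G,H} → run A
t=24: ready={A,C,G,H} → run A
t=25: ready={A,C,G,H} → run A
t=26: ready={A,C,G,H} → run A
t=27: ready={C,G,H} → run C
t=28: ready={C,G,H} → run C
t=29: ready={C,G,H} → run C
t=30: ready={C,G,H} → run C
t=31: ready={C,G,H} → run C
t=32: ready={C,G,H} → run C
t=33: ready={C,G,H} → run C
t=34: ready={G,H} → run G
t=35: ready={G,H} → run G
t=36: ready={G,H} → run G
t=37: ready={G,H} → run G
t=38: ready={G,H} → run G
t=39: ready={G,H} → run G
t=40: ready={G,H} → run G
t=41: ready={H} → run H
t=42: ready={H} → run H
t=43: ready={H} → run H
t=44: ready={H} → run H
t=45: ready={H} → run H
t=46: (idle)
t=47: (idle)
t=48: (idle)
t=49: (idle)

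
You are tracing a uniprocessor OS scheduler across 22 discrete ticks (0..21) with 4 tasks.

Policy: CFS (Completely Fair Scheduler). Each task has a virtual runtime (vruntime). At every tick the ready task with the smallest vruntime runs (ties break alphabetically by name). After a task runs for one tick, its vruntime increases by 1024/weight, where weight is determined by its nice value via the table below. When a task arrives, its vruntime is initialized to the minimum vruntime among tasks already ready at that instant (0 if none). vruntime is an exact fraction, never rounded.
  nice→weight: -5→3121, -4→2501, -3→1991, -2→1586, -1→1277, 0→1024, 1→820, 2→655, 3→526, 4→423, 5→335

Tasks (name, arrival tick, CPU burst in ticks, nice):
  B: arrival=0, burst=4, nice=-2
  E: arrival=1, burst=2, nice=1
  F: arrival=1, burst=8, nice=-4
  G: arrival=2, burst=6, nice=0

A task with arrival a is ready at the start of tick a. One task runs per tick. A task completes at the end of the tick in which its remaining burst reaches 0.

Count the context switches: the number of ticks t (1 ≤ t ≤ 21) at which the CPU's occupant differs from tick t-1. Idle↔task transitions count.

t=0: vr[B=0] → run B
t=1: vr[B=512/793 E=512/793 F=512/793] → run B
t=2: vr[B=1024/793 E=512/793 F=512/793 G=512/793] → run E
t=3: vr[B=1024/793 E=307968/162565 F=512/793 G=512/793] → run F
t=4: vr[B=1024/793 E=307968/162565 F=34304/32513 G=512/793] → run G
t=5: vr[B=1024/793 E=307968/162565 F=34304/32513 G=1305/793] → run F
t=6: vr[B=1024/793 E=307968/162565 F=47616/32513 G=1305/793] → run B
t=7: vr[B=1536/793 E=307968/162565 F=47616/32513 G=1305/793] → run F
t=8: vr[B=1536/793 E=307968/162565 F=60928/32513 G=1305/793] → run G
t=9: vr[B=1536/793 E=307968/162565 F=60928/32513 G=2098/793] → run F
t=10: vr[B=1536/793 E=307968/162565 F=74240/32513 G=2098/793] → run E
t=11: vr[B=1536/793 F=74240/32513 G=2098/793] → run B
t=12: vr[F=74240/32513 G=2098/793] → run F
t=13: vr[F=87552/32513 G=2098/793] → run G
t=14: vr[F=87552/32513 G=2891/793] → run F
t=15: vr[F=100864/32513 G=2891/793] → run F
t=16: vr[F=114176/32513 G=2891/793] → run F
t=17: vr[G=2891/793] → run G
t=18: vr[G=3684/793] → run G
t=19: vr[G=4477/793] → run G
t=20: (idle)
t=21: (idle)

context switches = 15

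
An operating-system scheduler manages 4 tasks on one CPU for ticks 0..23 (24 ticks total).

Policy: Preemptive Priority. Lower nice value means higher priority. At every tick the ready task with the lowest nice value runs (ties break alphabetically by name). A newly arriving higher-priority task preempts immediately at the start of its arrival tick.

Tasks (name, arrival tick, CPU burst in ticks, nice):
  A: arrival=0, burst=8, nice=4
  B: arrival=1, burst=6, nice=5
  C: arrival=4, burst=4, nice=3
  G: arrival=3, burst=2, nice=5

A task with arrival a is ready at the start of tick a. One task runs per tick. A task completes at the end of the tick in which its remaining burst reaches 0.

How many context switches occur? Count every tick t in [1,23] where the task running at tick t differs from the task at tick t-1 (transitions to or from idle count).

t=0: ready={A} → run A
t=1: ready={A,B} → run A
t=2: ready={A,B} → run A
t=3: ready={A,B,G} → run A
t=4: ready={A,B,C,G} → run C
t=5: ready={A,B,C,G} → run C
t=6: ready={A,B,C,G} → run C
t=7: ready={A,B,C,G} → run C
t=8: ready={A,B,G} → run A
t=9: ready={A,B,G} → run A
t=10: ready={A,B,G} → run A
t=11: ready={A,B,G} → run A
t=12: ready={B,G} → run B
t=13: ready={B,G} → run B
t=14: ready={B,G} → run B
t=15: ready={B,G} → run B
t=16: ready={B,G} → run B
t=17: ready={B,G} → run B
t=18: ready={G} → run G
t=19: ready={G} → run G
t=20: (idle)
t=21: (idle)
t=22: (idle)
t=23: (idle)

context switches = 5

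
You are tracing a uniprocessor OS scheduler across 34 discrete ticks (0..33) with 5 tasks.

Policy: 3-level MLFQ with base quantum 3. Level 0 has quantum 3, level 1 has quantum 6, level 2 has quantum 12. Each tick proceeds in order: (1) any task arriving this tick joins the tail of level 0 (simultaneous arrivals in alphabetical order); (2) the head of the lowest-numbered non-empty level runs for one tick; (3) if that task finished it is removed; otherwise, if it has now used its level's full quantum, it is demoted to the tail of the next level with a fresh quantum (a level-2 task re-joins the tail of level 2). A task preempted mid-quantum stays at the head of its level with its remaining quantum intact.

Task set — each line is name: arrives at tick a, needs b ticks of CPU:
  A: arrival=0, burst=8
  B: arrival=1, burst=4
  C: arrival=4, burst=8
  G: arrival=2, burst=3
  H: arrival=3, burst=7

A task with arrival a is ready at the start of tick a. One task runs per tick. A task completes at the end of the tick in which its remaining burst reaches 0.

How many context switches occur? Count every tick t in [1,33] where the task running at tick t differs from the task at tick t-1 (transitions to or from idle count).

context switches = 9

t=0: L0/L1/L2 = A/-/- → run A
t=1: L0/L1/L2 = AB/-/- → run A
t=2: L0/L1/L2 = ABG/-/- → run A
t=3: L0/L1/L2 = BGH/A/- → run B
t=4: L0/L1/L2 = BGHC/A/- → run B
t=5: L0/L1/L2 = BGHC/A/- → run B
t=6: L0/L1/L2 = GHC/AB/- → run G
t=7: L0/L1/L2 = GHC/AB/- → run G
t=8: L0/L1/L2 = GHC/AB/- → run G
t=9: L0/L1/L2 = HC/AB/- → run H
t=10: L0/L1/L2 = HC/AB/- → run H
t=11: L0/L1/L2 = HC/AB/- → run H
t=12: L0/L1/L2 = C/ABH/- → run C
t=13: L0/L1/L2 = C/ABH/- → run C
t=14: L0/L1/L2 = C/ABH/- → run C
t=15: L0/L1/L2 = -/ABHC/- → run A
t=16: L0/L1/L2 = -/ABHC/- → run A
t=17: L0/L1/L2 = -/ABHC/- → run A
t=18: L0/L1/L2 = -/ABHC/- → run A
t=19: L0/L1/L2 = -/ABHC/- → run A
t=20: L0/L1/L2 = -/BHC/- → run B
t=21: L0/L1/L2 = -/HC/- → run H
t=22: L0/L1/L2 = -/HC/- → run H
t=23: L0/L1/L2 = -/HC/- → run H
t=24: L0/L1/L2 = -/HC/- → run H
t=25: L0/L1/L2 = -/C/- → run C
t=26: L0/L1/L2 = -/C/- → run C
t=27: L0/L1/L2 = -/C/- → run C
t=28: L0/L1/L2 = -/C/- → run C
t=29: L0/L1/L2 = -/C/- → run C
t=30: (idle)
t=31: (idle)
t=32: (idle)
t=33: (idle)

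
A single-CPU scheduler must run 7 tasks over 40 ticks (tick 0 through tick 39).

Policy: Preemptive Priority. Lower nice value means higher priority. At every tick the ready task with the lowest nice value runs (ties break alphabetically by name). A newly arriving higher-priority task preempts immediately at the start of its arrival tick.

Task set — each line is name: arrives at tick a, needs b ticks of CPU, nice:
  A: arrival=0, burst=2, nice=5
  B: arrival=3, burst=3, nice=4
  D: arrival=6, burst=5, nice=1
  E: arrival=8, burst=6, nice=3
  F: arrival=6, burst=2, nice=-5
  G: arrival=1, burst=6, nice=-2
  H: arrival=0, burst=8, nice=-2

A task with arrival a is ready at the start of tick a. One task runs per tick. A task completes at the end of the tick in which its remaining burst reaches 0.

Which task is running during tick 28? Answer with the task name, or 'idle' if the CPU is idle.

running at tick 28 = B

t=0: ready={A,H} → run H
t=1: ready={A,G,H} → run G
t=2: ready={A,G,H} → run G
t=3: ready={A,B,G,H} → run G
t=4: ready={A,B,G,H} → run G
t=5: ready={A,B,G,H} → run G
t=6: ready={A,B,D,F,G,H} → run F
t=7: ready={A,B,D,F,G,H} → run F
t=8: ready={A,B,D,E,G,H} → run G
t=9: ready={A,B,D,E,H} → run H
t=10: ready={A,B,D,E,H} → run H
t=11: ready={A,B,D,E,H} → run H
t=12: ready={A,B,D,E,H} → run H
t=13: ready={A,B,D,E,H} → run H
t=14: ready={A,B,D,E,H} → run H
t=15: ready={A,B,D,E,H} → run H
t=16: ready={A,B,D,E} → run D
t=17: ready={A,B,D,E} → run D
t=18: ready={A,B,D,E} → run D
t=19: ready={A,B,D,E} → run D
t=20: ready={A,B,D,E} → run D
t=21: ready={A,B,E} → run E
t=22: ready={A,B,E} → run E
t=23: ready={A,B,E} → run E
t=24: ready={A,B,E} → run E
t=25: ready={A,B,E} → run E
t=26: ready={A,B,E} → run E
t=27: ready={A,B} → run B
t=28: ready={A,B} → run B
t=29: ready={A,B} → run B
t=30: ready={A} → run A
t=31: ready={A} → run A
t=32: (idle)
t=33: (idle)
t=34: (idle)
t=35: (idle)
t=36: (idle)
t=37: (idle)
t=38: (idle)
t=39: (idle)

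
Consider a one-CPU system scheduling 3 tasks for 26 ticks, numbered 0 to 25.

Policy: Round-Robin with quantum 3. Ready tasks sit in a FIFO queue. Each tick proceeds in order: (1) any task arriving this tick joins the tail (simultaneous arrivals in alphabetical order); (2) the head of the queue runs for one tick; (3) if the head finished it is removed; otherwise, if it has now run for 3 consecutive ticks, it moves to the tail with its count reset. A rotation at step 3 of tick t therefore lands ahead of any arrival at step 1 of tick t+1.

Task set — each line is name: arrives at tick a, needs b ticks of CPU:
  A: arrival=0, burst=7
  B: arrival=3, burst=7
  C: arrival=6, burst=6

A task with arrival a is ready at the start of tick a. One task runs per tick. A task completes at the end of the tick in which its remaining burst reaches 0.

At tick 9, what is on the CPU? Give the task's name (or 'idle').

t=0: queue=[A] q_used=0 → run A
t=1: queue=[A] q_used=1 → run A
t=2: queue=[A] q_used=2 → run A
t=3: queue=[A,B] q_used=0 → run A
t=4: queue=[A,B] q_used=1 → run A
t=5: queue=[A,B] q_used=2 → run A
t=6: queue=[B,A,C] q_used=0 → run B
t=7: queue=[B,A,C] q_used=1 → run B
t=8: queue=[B,A,C] q_used=2 → run B
t=9: queue=[A,C,B] q_used=0 → run A
t=10: queue=[C,B] q_used=0 → run C
t=11: queue=[C,B] q_used=1 → run C
t=12: queue=[C,B] q_used=2 → run C
t=13: queue=[B,C] q_used=0 → run B
t=14: queue=[B,C] q_used=1 → run B
t=15: queue=[B,C] q_used=2 → run B
t=16: queue=[C,B] q_used=0 → run C
t=17: queue=[C,B] q_used=1 → run C
t=18: queue=[C,B] q_used=2 → run C
t=19: queue=[B] q_used=0 → run B
t=20: (idle)
t=21: (idle)
t=22: (idle)
t=23: (idle)
t=24: (idle)
t=25: (idle)

running at tick 9 = A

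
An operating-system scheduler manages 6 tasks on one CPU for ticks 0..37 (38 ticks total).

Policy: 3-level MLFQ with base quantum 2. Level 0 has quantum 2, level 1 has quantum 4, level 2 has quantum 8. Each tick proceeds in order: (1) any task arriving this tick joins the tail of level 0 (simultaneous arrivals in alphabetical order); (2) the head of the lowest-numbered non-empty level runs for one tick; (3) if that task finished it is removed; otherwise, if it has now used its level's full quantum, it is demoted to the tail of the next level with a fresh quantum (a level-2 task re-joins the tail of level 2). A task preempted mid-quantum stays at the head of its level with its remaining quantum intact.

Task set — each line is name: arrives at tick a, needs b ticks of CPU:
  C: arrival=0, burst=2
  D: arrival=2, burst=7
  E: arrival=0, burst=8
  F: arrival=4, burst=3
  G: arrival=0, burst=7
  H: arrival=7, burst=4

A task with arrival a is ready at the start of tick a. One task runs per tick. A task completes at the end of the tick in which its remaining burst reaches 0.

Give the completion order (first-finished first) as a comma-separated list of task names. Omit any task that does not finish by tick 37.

completion order = C, F, H, E, G, D

t=0: L0/L1/L2 = CEG/-/- → run C
t=1: L0/L1/L2 = CEG/-/- → run C
t=2: L0/L1/L2 = EGD/-/- → run E
t=3: L0/L1/L2 = EGD/-/- → run E
t=4: L0/L1/L2 = GDF/E/- → run G
t=5: L0/L1/L2 = GDF/E/- → run G
t=6: L0/L1/L2 = DF/EG/- → run D
t=7: L0/L1/L2 = DFH/EG/- → run D
t=8: L0/L1/L2 = FH/EGD/- → run F
t=9: L0/L1/L2 = FH/EGD/- → run F
t=10: L0/L1/L2 = H/EGDF/- → run H
t=11: L0/L1/L2 = H/EGDF/- → run H
t=12: L0/L1/L2 = -/EGDFH/- → run E
t=13: L0/L1/L2 = -/EGDFH/- → run E
t=14: L0/L1/L2 = -/EGDFH/- → run E
t=15: L0/L1/L2 = -/EGDFH/- → run E
t=16: L0/L1/L2 = -/GDFH/E → run G
t=17: L0/L1/L2 = -/GDFH/E → run G
t=18: L0/L1/L2 = -/GDFH/E → run G
t=19: L0/L1/L2 = -/GDFH/E → run G
t=20: L0/L1/L2 = -/DFH/EG → run D
t=21: L0/L1/L2 = -/DFH/EG → run D
t=22: L0/L1/L2 = -/DFH/EG → run D
t=23: L0/L1/L2 = -/DFH/EG → run D
t=24: L0/L1/L2 = -/FH/EGD → run F
t=25: L0/L1/L2 = -/H/EGD → run H
t=26: L0/L1/L2 = -/H/EGD → run H
t=27: L0/L1/L2 = -/-/EGD → run E
t=28: L0/L1/L2 = -/-/EGD → run E
t=29: L0/L1/L2 = -/-/GD → run G
t=30: L0/L1/L2 = -/-/D → run D
t=31: (idle)
t=32: (idle)
t=33: (idle)
t=34: (idle)
t=35: (idle)
t=36: (idle)
t=37: (idle)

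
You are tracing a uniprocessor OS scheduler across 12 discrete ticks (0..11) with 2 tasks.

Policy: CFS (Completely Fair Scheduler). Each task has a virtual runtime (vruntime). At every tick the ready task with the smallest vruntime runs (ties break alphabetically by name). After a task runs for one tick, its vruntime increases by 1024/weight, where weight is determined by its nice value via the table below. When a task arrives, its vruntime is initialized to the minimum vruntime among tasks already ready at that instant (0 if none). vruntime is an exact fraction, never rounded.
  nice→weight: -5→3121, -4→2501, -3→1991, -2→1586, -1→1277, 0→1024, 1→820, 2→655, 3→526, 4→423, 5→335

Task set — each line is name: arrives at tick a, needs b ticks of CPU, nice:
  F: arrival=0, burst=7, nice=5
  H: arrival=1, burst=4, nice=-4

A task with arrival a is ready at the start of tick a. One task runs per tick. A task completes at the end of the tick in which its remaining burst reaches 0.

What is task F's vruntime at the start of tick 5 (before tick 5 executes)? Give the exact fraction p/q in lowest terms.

vruntime(F, start of tick 5) = 2048/335

t=0: vr[F=0] → run F
t=1: vr[F=1024/335 H=1024/335] → run F
t=2: vr[F=2048/335 H=1024/335] → run H
t=3: vr[F=2048/335 H=2904064/837835] → run H
t=4: vr[F=2048/335 H=3247104/837835] → run H
t=5: vr[F=2048/335 H=3590144/837835] → run H
t=6: vr[F=2048/335] → run F
t=7: vr[F=3072/335] → run F
t=8: vr[F=4096/335] → run F
t=9: vr[F=1024/67] → run F
t=10: vr[F=6144/335] → run F
t=11: (idle)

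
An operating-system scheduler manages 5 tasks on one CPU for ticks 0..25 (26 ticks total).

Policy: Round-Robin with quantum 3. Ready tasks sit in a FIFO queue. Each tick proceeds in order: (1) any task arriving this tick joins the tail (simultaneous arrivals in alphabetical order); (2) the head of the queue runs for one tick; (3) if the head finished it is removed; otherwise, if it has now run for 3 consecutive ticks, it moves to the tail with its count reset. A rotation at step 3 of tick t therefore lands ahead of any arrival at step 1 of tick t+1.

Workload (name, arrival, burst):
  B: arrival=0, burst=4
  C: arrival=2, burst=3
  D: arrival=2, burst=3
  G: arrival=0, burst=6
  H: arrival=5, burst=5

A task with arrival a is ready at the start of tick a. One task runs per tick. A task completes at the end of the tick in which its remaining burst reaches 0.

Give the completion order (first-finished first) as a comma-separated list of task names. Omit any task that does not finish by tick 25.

completion order = C, D, B, G, H

t=0: queue=[B,G] q_used=0 → run B
t=1: queue=[B,G] q_used=1 → run B
t=2: queue=[B,G,C,D] q_used=2 → run B
t=3: queue=[G,C,D,B] q_used=0 → run G
t=4: queue=[G,C,D,B] q_used=1 → run G
t=5: queue=[G,C,D,B,H] q_used=2 → run G
t=6: queue=[C,D,B,H,G] q_used=0 → run C
t=7: queue=[C,D,B,H,G] q_used=1 → run C
t=8: queue=[C,D,B,H,G] q_used=2 → run C
t=9: queue=[D,B,H,G] q_used=0 → run D
t=10: queue=[D,B,H,G] q_used=1 → run D
t=11: queue=[D,B,H,G] q_used=2 → run D
t=12: queue=[B,H,G] q_used=0 → run B
t=13: queue=[H,G] q_used=0 → run H
t=14: queue=[H,G] q_used=1 → run H
t=15: queue=[H,G] q_used=2 → run H
t=16: queue=[G,H] q_used=0 → run G
t=17: queue=[G,H] q_used=1 → run G
t=18: queue=[G,H] q_used=2 → run G
t=19: queue=[H] q_used=0 → run H
t=20: queue=[H] q_used=1 → run H
t=21: (idle)
t=22: (idle)
t=23: (idle)
t=24: (idle)
t=25: (idle)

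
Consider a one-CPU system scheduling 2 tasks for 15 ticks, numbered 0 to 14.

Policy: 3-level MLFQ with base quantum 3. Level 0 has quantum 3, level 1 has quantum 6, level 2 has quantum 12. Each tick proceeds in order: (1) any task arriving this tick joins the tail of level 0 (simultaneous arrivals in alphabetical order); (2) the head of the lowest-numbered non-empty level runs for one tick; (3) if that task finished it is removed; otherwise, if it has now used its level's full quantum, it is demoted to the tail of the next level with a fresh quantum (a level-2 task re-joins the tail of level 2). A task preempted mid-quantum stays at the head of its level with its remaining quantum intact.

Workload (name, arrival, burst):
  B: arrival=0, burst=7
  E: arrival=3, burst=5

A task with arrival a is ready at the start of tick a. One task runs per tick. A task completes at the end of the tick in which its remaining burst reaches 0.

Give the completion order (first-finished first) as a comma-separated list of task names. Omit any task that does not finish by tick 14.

completion order = B, E

t=0: L0/L1/L2 = B/-/- → run B
t=1: L0/L1/L2 = B/-/- → run B
t=2: L0/L1/L2 = B/-/- → run B
t=3: L0/L1/L2 = E/B/- → run E
t=4: L0/L1/L2 = E/B/- → run E
t=5: L0/L1/L2 = E/B/- → run E
t=6: L0/L1/L2 = -/BE/- → run B
t=7: L0/L1/L2 = -/BE/- → run B
t=8: L0/L1/L2 = -/BE/- → run B
t=9: L0/L1/L2 = -/BE/- → run B
t=10: L0/L1/L2 = -/E/- → run E
t=11: L0/L1/L2 = -/E/- → run E
t=12: (idle)
t=13: (idle)
t=14: (idle)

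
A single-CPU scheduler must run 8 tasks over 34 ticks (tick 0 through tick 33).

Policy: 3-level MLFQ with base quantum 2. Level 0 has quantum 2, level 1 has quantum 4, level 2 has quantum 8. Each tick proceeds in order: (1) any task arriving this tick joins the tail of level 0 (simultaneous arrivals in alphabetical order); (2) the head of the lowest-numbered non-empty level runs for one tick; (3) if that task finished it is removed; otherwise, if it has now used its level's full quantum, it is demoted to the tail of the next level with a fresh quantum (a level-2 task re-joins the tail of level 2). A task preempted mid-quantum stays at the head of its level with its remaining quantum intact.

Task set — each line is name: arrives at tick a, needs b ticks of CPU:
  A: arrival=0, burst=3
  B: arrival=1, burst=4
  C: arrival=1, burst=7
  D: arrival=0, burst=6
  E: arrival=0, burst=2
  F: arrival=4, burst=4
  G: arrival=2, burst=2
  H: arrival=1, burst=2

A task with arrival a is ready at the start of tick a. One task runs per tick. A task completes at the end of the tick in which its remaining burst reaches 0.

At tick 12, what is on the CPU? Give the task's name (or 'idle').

running at tick 12 = G

t=0: L0/L1/L2 = ADE/-/- → run A
t=1: L0/L1/L2 = ADEBCH/-/- → run A
t=2: L0/L1/L2 = DEBCHG/A/- → run D
t=3: L0/L1/L2 = DEBCHG/A/- → run D
t=4: L0/L1/L2 = EBCHGF/AD/- → run E
t=5: L0/L1/L2 = EBCHGF/AD/- → run E
t=6: L0/L1/L2 = BCHGF/AD/- → run B
t=7: L0/L1/L2 = BCHGF/AD/- → run B
t=8: L0/L1/L2 = CHGF/ADB/- → run C
t=9: L0/L1/L2 = CHGF/ADB/- → run C
t=10: L0/L1/L2 = HGF/ADBC/- → run H
t=11: L0/L1/L2 = HGF/ADBC/- → run H
t=12: L0/L1/L2 = GF/ADBC/- → run G
t=13: L0/L1/L2 = GF/ADBC/- → run G
t=14: L0/L1/L2 = F/ADBC/- → run F
t=15: L0/L1/L2 = F/ADBC/- → run F
t=16: L0/L1/L2 = -/ADBCF/- → run A
t=17: L0/L1/L2 = -/DBCF/- → run D
t=18: L0/L1/L2 = -/DBCF/- → run D
t=19: L0/L1/L2 = -/DBCF/- → run D
t=20: L0/L1/L2 = -/DBCF/- → run D
t=21: L0/L1/L2 = -/BCF/- → run B
t=22: L0/L1/L2 = -/BCF/- → run B
t=23: L0/L1/L2 = -/CF/- → run C
t=24: L0/L1/L2 = -/CF/- → run C
t=25: L0/L1/L2 = -/CF/- → run C
t=26: L0/L1/L2 = -/CF/- → run C
t=27: L0/L1/L2 = -/F/C → run F
t=28: L0/L1/L2 = -/F/C → run F
t=29: L0/L1/L2 = -/-/C → run C
t=30: (idle)
t=31: (idle)
t=32: (idle)
t=33: (idle)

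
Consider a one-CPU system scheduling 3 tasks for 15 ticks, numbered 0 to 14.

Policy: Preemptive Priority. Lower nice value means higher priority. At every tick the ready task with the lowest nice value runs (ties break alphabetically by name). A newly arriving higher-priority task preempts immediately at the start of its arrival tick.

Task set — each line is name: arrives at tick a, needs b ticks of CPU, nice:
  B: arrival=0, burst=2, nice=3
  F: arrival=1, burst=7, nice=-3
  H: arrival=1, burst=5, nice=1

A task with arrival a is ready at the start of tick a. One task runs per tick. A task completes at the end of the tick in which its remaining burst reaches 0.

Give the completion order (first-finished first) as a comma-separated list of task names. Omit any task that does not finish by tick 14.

t=0: ready={B} → run B
t=1: ready={B,F,H} → run F
t=2: ready={B,F,H} → run F
t=3: ready={B,F,H} → run F
t=4: ready={B,F,H} → run F
t=5: ready={B,F,H} → run F
t=6: ready={B,F,H} → run F
t=7: ready={B,F,H} → run F
t=8: ready={B,H} → run H
t=9: ready={B,H} → run H
t=10: ready={B,H} → run H
t=11: ready={B,H} → run H
t=12: ready={B,H} → run H
t=13: ready={B} → run B
t=14: (idle)

completion order = F, H, B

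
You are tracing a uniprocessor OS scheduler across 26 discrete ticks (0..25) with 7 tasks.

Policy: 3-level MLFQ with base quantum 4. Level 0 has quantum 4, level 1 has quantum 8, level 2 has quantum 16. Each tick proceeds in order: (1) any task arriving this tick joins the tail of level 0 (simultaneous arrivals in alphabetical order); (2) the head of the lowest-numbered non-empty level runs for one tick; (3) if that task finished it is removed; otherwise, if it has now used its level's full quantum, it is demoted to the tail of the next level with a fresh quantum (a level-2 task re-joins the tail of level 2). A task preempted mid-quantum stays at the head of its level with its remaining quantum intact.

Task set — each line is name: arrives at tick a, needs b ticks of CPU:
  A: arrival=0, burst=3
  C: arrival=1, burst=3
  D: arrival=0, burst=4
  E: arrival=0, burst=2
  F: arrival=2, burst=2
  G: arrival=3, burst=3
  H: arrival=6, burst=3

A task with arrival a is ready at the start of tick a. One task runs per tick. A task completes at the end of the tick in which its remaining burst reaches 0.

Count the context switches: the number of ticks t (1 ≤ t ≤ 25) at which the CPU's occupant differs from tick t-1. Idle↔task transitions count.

t=0: L0/L1/L2 = ADE/-/- → run A
t=1: L0/L1/L2 = ADEC/-/- → run A
t=2: L0/L1/L2 = ADECF/-/- → run A
t=3: L0/L1/L2 = DECFG/-/- → run D
t=4: L0/L1/L2 = DECFG/-/- → run D
t=5: L0/L1/L2 = DECFG/-/- → run D
t=6: L0/L1/L2 = DECFGH/-/- → run D
t=7: L0/L1/L2 = ECFGH/-/- → run E
t=8: L0/L1/L2 = ECFGH/-/- → run E
t=9: L0/L1/L2 = CFGH/-/- → run C
t=10: L0/L1/L2 = CFGH/-/- → run C
t=11: L0/L1/L2 = CFGH/-/- → run C
t=12: L0/L1/L2 = FGH/-/- → run F
t=13: L0/L1/L2 = FGH/-/- → run F
t=14: L0/L1/L2 = GH/-/- → run G
t=15: L0/L1/L2 = GH/-/- → run G
t=16: L0/L1/L2 = GH/-/- → run G
t=17: L0/L1/L2 = H/-/- → run H
t=18: L0/L1/L2 = H/-/- → run H
t=19: L0/L1/L2 = H/-/- → run H
t=20: (idle)
t=21: (idle)
t=22: (idle)
t=23: (idle)
t=24: (idle)
t=25: (idle)

context switches = 7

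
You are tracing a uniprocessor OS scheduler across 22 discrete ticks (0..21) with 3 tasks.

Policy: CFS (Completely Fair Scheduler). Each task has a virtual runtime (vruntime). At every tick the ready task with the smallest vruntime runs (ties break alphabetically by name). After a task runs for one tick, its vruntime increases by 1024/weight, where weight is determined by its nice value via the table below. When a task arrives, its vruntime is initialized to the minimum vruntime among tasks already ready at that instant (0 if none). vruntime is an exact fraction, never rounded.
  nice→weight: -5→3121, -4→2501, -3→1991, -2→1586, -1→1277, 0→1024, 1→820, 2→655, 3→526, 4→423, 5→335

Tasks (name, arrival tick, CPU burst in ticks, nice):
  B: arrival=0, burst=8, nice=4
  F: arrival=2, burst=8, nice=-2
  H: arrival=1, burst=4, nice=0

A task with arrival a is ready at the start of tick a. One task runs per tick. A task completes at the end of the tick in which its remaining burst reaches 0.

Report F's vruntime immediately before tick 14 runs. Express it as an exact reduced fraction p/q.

t=0: vr[B=0] → run B
t=1: vr[B=1024/423 H=1024/423] → run B
t=2: vr[B=2048/423 F=1024/423 H=1024/423] → run F
t=3: vr[B=2048/423 F=1028608/335439 H=1024/423] → run H
t=4: vr[B=2048/423 F=1028608/335439 H=1447/423] → run F
t=5: vr[B=2048/423 F=1245184/335439 H=1447/423] → run H
t=6: vr[B=2048/423 F=1245184/335439 H=1870/423] → run F
t=7: vr[B=2048/423 F=1461760/335439 H=1870/423] → run F
t=8: vr[B=2048/423 F=1678336/335439 H=1870/423] → run H
t=9: vr[B=2048/423 F=1678336/335439 H=2293/423] → run B
t=10: vr[B=1024/141 F=1678336/335439 H=2293/423] → run F
t=11: vr[B=1024/141 F=1894912/335439 H=2293/423] → run H
t=12: vr[B=1024/141 F=1894912/335439] → run F
t=13: vr[B=1024/141 F=2111488/335439] → run F
t=14: vr[B=1024/141 F=2328064/335439] → run F
t=15: vr[B=1024/141] → run B
t=16: vr[B=4096/423] → run B
t=17: vr[B=5120/423] → run B
t=18: vr[B=2048/141] → run B
t=19: vr[B=7168/423] → run B
t=20: (idle)
t=21: (idle)

vruntime(F, start of tick 14) = 2328064/335439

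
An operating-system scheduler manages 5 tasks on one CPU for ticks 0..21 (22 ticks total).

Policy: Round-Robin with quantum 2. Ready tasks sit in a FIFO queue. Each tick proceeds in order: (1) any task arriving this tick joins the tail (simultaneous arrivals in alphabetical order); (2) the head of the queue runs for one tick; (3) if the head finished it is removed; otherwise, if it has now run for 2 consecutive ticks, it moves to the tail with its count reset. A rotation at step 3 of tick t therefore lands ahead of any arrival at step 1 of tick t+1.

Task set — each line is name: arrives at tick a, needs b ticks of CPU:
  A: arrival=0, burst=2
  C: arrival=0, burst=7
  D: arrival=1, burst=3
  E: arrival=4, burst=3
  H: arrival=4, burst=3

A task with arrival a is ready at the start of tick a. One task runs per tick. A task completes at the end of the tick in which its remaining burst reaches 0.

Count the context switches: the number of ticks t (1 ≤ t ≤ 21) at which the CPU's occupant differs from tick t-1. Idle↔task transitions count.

t=0: queue=[A,C] q_used=0 → run A
t=1: queue=[A,C,D] q_used=1 → run A
t=2: queue=[C,D] q_used=0 → run C
t=3: queue=[C,D] q_used=1 → run C
t=4: queue=[D,C,E,H] q_used=0 → run D
t=5: queue=[D,C,E,H] q_used=1 → run D
t=6: queue=[C,E,H,D] q_used=0 → run C
t=7: queue=[C,E,H,D] q_used=1 → run C
t=8: queue=[E,H,D,C] q_used=0 → run E
t=9: queue=[E,H,D,C] q_used=1 → run E
t=10: queue=[H,D,C,E] q_used=0 → run H
t=11: queue=[H,D,C,E] q_used=1 → run H
t=12: queue=[D,C,E,H] q_used=0 → run D
t=13: queue=[C,E,H] q_used=0 → run C
t=14: queue=[C,E,H] q_used=1 → run C
t=15: queue=[E,H,C] q_used=0 → run E
t=16: queue=[H,C] q_used=0 → run H
t=17: queue=[C] q_used=0 → run C
t=18: (idle)
t=19: (idle)
t=20: (idle)
t=21: (idle)

context switches = 11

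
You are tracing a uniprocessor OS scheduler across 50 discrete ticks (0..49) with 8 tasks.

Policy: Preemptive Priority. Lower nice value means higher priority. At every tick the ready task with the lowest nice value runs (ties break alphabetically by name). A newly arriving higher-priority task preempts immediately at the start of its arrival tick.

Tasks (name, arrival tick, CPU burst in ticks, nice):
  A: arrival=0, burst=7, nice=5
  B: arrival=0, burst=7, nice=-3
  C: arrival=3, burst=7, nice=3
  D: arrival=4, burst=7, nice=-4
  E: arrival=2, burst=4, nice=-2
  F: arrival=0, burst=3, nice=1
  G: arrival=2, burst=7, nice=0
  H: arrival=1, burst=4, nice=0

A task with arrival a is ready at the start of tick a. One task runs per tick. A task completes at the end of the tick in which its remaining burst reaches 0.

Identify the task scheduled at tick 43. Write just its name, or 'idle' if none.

running at tick 43 = A

t=0: ready={A,B,F} → run B
t=1: ready={A,B,F,H} → run B
t=2: ready={A,B,E,F,G,H} → run B
t=3: ready={A,B,C,E,F,G,H} → run B
t=4: ready={A,B,C,D,E,F,G,H} → run D
t=5: ready={A,B,C,D,E,F,G,H} → run D
t=6: ready={A,B,C,D,E,F,G,H} → run D
t=7: ready={A,B,C,D,E,F,G,H} → run D
t=8: ready={A,B,C,D,E,F,G,H} → run D
t=9: ready={A,B,C,D,E,F,G,H} → run D
t=10: ready={A,B,C,D,E,F,G,H} → run D
t=11: ready={A,B,C,E,F,G,H} → run B
t=12: ready={A,B,C,E,F,G,H} → run B
t=13: ready={A,B,C,E,F,G,H} → run B
t=14: ready={A,C,E,F,G,H} → run E
t=15: ready={A,C,E,F,G,H} → run E
t=16: ready={A,C,E,F,G,H} → run E
t=17: ready={A,C,E,F,G,H} → run E
t=18: ready={A,C,F,G,H} → run G
t=19: ready={A,C,F,G,H} → run G
t=20: ready={A,C,F,G,H} → run G
t=21: ready={A,C,F,G,H} → run G
t=22: ready={A,C,F,G,H} → run G
t=23: ready={A,C,F,G,H} → run G
t=24: ready={A,C,F,G,H} → run G
t=25: ready={A,C,F,H} → run H
t=26: ready={A,C,F,H} → run H
t=27: ready={A,C,F,H} → run H
t=28: ready={A,C,F,H} → run H
t=29: ready={A,C,F} → run F
t=30: ready={A,C,F} → run F
t=31: ready={A,C,F} → run F
t=32: ready={A,C} → run C
t=33: ready={A,C} → run C
t=34: ready={A,C} → run C
t=35: ready={A,C} → run C
t=36: ready={A,C} → run C
t=37: ready={A,C} → run C
t=38: ready={A,C} → run C
t=39: ready={A} → run A
t=40: ready={A} → run A
t=41: ready={A} → run A
t=42: ready={A} → run A
t=43: ready={A} → run A
t=44: ready={A} → run A
t=45: ready={A} → run A
t=46: (idle)
t=47: (idle)
t=48: (idle)
t=49: (idle)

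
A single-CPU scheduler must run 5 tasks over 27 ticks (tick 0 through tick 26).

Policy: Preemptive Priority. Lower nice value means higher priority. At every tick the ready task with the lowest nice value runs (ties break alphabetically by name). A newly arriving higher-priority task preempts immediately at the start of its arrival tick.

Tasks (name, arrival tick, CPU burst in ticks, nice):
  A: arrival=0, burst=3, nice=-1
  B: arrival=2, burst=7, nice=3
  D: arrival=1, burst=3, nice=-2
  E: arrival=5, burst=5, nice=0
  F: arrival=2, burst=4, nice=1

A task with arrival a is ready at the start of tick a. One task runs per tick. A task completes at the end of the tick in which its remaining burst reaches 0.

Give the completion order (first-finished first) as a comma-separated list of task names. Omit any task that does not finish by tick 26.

t=0: ready={A} → run A
t=1: ready={A,D} → run D
t=2: ready={A,B,D,F} → run D
t=3: ready={A,B,D,F} → run D
t=4: ready={A,B,F} → run A
t=5: ready={A,B,E,F} → run A
t=6: ready={B,E,F} → run E
t=7: ready={B,E,F} → run E
t=8: ready={B,E,F} → run E
t=9: ready={B,E,F} → run E
t=10: ready={B,E,F} → run E
t=11: ready={B,F} → run F
t=12: ready={B,F} → run F
t=13: ready={B,F} → run F
t=14: ready={B,F} → run F
t=15: ready={B} → run B
t=16: ready={B} → run B
t=17: ready={B} → run B
t=18: ready={B} → run B
t=19: ready={B} → run B
t=20: ready={B} → run B
t=21: ready={B} → run B
t=22: (idle)
t=23: (idle)
t=24: (idle)
t=25: (idle)
t=26: (idle)

completion order = D, A, E, F, B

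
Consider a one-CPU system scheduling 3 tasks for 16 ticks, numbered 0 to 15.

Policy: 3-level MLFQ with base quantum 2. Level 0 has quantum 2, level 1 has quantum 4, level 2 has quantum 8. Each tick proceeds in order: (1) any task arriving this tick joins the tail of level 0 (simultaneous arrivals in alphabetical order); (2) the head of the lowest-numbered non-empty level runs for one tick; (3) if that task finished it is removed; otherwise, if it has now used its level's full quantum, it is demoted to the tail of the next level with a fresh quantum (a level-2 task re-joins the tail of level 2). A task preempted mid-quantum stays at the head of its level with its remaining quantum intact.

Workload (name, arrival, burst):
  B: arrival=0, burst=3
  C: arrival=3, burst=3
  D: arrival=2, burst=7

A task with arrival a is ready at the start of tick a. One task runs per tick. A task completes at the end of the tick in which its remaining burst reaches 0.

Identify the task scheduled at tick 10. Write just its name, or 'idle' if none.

t=0: L0/L1/L2 = B/-/- → run B
t=1: L0/L1/L2 = B/-/- → run B
t=2: L0/L1/L2 = D/B/- → run D
t=3: L0/L1/L2 = DC/B/- → run D
t=4: L0/L1/L2 = C/BD/- → run C
t=5: L0/L1/L2 = C/BD/- → run C
t=6: L0/L1/L2 = -/BDC/- → run B
t=7: L0/L1/L2 = -/DC/- → run D
t=8: L0/L1/L2 = -/DC/- → run D
t=9: L0/L1/L2 = -/DC/- → run D
t=10: L0/L1/L2 = -/DC/- → run D
t=11: L0/L1/L2 = -/C/D → run C
t=12: L0/L1/L2 = -/-/D → run D
t=13: (idle)
t=14: (idle)
t=15: (idle)

running at tick 10 = D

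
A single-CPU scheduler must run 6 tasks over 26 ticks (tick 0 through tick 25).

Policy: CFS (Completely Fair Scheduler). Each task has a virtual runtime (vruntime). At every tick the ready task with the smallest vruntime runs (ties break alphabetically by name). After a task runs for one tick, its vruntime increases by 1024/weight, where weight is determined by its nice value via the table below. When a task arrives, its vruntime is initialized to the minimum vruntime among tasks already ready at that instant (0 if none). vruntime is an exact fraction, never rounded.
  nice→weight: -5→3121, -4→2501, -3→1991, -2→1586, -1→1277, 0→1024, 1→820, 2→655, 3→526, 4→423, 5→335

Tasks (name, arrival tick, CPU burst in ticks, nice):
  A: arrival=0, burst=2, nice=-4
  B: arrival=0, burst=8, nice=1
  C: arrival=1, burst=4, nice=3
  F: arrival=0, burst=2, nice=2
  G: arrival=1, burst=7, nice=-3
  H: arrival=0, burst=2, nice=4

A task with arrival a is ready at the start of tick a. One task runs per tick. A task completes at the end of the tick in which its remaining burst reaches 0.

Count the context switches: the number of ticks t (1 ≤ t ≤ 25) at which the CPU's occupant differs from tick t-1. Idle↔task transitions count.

t=0: vr[A=0 B=0 F=0 H=0] → run A
t=1: vr[A=1024/2501 B=0 C=0 F=0 G=0 H=0] → run B
t=2: vr[A=1024/2501 B=256/205 C=0 F=0 G=0 H=0] → run C
t=3: vr[A=1024/2501 B=256/205 C=512/263 F=0 G=0 H=0] → run F
t=4: vr[A=1024/2501 B=256/205 C=512/263 F=1024/655 G=0 H=0] → run G
t=5: vr[A=1024/2501 B=256/205 C=512/263 F=1024/655 G=1024/1991 H=0] → run H
t=6: vr[A=1024/2501 B=256/205 C=512/263 F=1024/655 G=1024/1991 H=1024/423] → run A
t=7: vr[B=256/205 C=512/263 F=1024/655 G=1024/1991 H=1024/423] → run G
t=8: vr[B=256/205 C=512/263 F=1024/655 G=2048/1991 H=1024/423] → run G
t=9: vr[B=256/205 C=512/263 F=1024/655 G=3072/1991 H=1024/423] → run B
t=10: vr[B=512/205 C=512/263 F=1024/655 G=3072/1991 H=1024/423] → run G
t=11: vr[B=512/205 C=512/263 F=1024/655 G=4096/1991 H=1024/423] → run F
t=12: vr[B=512/205 C=512/263 G=4096/1991 H=1024/423] → run C
t=13: vr[B=512/205 C=1024/263 G=4096/1991 H=1024/423] → run G
t=14: vr[B=512/205 C=1024/263 G=5120/1991 H=1024/423] → run H
t=15: vr[B=512/205 C=1024/263 G=5120/1991] → run B
t=16: vr[B=768/205 C=1024/263 G=5120/1991] → run G
t=17: vr[B=768/205 C=1024/263 G=6144/1991] → run G
t=18: vr[B=768/205 C=1024/263] → run B
t=19: vr[B=1024/205 C=1024/263] → run C
t=20: vr[B=1024/205 C=1536/263] → run B
t=21: vr[B=256/41 C=1536/263] → run C
t=22: vr[B=256/41] → run B
t=23: vr[B=1536/205] → run B
t=24: vr[B=1792/205] → run B
t=25: (idle)

context switches = 21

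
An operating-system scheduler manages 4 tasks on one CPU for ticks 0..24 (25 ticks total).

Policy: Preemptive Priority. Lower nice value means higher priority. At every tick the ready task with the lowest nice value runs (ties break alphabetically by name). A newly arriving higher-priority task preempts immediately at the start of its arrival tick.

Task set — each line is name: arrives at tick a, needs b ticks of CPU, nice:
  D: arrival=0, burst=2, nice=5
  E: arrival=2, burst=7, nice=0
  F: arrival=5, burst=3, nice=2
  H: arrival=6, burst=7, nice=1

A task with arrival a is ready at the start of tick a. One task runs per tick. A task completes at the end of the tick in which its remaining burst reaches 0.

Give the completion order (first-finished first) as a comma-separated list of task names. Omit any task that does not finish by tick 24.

completion order = D, E, H, F

t=0: ready={D} → run D
t=1: ready={D} → run D
t=2: ready={E} → run E
t=3: ready={E} → run E
t=4: ready={E} → run E
t=5: ready={E,F} → run E
t=6: ready={E,F,H} → run E
t=7: ready={E,F,H} → run E
t=8: ready={E,F,H} → run E
t=9: ready={F,H} → run H
t=10: ready={F,H} → run H
t=11: ready={F,H} → run H
t=12: ready={F,H} → run H
t=13: ready={F,H} → run H
t=14: ready={F,H} → run H
t=15: ready={F,H} → run H
t=16: ready={F} → run F
t=17: ready={F} → run F
t=18: ready={F} → run F
t=19: (idle)
t=20: (idle)
t=21: (idle)
t=22: (idle)
t=23: (idle)
t=24: (idle)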